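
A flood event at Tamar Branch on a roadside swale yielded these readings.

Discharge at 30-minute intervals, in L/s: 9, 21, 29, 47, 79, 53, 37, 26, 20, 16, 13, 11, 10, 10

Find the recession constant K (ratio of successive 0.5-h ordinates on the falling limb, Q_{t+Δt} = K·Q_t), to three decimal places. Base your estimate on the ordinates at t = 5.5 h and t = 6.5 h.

Using the recession-limb readings at t = 5.5 h and t = 6.5 h: Q falls from 11 to 10 L/s over 2 intervals.
K = (Q₂/Q₁)^(1/2) = (10/11)^(1/2) = 0.953.

K ≈ 0.953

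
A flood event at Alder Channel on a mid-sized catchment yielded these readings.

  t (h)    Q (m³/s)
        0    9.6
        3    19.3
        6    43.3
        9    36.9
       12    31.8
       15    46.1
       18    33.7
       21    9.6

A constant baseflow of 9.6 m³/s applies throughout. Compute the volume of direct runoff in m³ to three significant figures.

V ≈ 1.66 × 10^6 m³

Direct-runoff ordinates (Q − Q_b): 0.0, 9.7, 33.7, 27.3, 22.2, 36.5, 24.1, 0.0 m³/s.
ΣQ_DR = 153.5 m³/s.
With Δt = 3 h = 10800 s, V = ΣQ_DR · Δt = 153.5 × 10800 = 1.66 × 10^6 m³.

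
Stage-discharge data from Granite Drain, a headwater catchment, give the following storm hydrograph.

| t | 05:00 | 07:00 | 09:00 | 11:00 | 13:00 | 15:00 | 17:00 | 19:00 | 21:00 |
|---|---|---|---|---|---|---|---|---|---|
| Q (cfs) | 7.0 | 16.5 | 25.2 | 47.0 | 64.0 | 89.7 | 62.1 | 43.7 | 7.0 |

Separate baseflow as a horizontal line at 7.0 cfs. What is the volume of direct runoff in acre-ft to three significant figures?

Direct-runoff ordinates (Q − Q_b): 0.0, 9.5, 18.2, 40.0, 57.0, 82.7, 55.1, 36.7, 0.0 cfs.
ΣQ_DR = 299.2 cfs.
With Δt = 2 h = 7200 s, V = ΣQ_DR · Δt = 299.2 × 7200 = 2.15 × 10^6 ft³ = 49.5 acre-ft.

V ≈ 49.5 acre-ft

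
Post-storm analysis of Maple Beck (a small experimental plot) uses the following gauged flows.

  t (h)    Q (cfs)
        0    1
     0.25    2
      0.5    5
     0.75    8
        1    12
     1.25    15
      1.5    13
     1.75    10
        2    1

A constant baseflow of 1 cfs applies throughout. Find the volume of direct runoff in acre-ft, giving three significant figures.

V ≈ 1.20 acre-ft

Direct-runoff ordinates (Q − Q_b): 0.0, 1.0, 4.0, 7.0, 11.0, 14.0, 12.0, 9.0, 0.0 cfs.
ΣQ_DR = 58.00 cfs.
With Δt = 0.25 h = 900 s, V = ΣQ_DR · Δt = 58.00 × 900 = 52200 ft³ = 1.20 acre-ft.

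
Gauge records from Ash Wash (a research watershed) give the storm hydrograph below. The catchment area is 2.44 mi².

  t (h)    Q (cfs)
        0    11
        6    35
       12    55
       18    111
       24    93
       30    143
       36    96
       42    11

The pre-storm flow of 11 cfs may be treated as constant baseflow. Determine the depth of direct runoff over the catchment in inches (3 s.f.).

d ≈ 1.78 in

Direct runoff: 0.0, 24.0, 44.0, 100.0, 82.0, 132.0, 85.0, 0.0 cfs; ΣQ_DR = 467.0 cfs.
V = ΣQ_DR · Δt = 467.0 × 21600 s = 1.009 × 10^7 ft³.
Over A = 2.44 mi², depth = V / A = 1.78 in.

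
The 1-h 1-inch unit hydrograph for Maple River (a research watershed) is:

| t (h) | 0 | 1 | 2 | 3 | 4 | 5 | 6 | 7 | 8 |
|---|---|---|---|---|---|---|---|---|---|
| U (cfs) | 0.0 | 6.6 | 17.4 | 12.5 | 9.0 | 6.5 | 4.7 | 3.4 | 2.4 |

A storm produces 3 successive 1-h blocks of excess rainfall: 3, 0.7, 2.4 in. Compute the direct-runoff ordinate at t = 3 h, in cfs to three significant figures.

Q ≈ 65.5 cfs

By discrete convolution, Q_j = Σ (P_i / 1 in) · U_{j−i}.
At t = 3 h (j=3): Q = (3/1)·12.5 + (0.7/1)·17.4 + (2.4/1)·6.6 = 65.5 cfs.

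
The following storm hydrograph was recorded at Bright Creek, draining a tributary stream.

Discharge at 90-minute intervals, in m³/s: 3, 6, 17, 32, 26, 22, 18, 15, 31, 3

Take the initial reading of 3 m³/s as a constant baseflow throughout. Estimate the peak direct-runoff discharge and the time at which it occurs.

Q_p = 29.0 m³/s at t = 4.5 h

Subtracting baseflow gives direct-runoff ordinates: 0.0, 3.0, 14.0, 29.0, 23.0, 19.0, 15.0, 12.0, 28.0, 0.0 m³/s.
The maximum is 29.0 m³/s, occurring at the reading for t = 4.5 h.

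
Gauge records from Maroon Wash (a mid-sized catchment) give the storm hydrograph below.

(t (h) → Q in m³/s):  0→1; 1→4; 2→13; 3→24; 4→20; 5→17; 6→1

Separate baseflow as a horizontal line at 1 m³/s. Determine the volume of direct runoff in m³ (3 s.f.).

V ≈ 2.63 × 10^5 m³

Direct-runoff ordinates (Q − Q_b): 0.0, 3.0, 12.0, 23.0, 19.0, 16.0, 0.0 m³/s.
ΣQ_DR = 73.00 m³/s.
With Δt = 1 h = 3600 s, V = ΣQ_DR · Δt = 73.00 × 3600 = 2.63 × 10^5 m³.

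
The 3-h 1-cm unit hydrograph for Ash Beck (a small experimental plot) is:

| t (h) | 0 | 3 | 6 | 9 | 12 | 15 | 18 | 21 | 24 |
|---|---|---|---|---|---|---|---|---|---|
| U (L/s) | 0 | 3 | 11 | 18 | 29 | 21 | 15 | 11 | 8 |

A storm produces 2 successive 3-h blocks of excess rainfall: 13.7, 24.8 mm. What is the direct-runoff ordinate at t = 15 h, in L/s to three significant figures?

Q ≈ 101 L/s

By discrete convolution, Q_j = Σ (P_i / 10 mm) · U_{j−i}.
At t = 15 h (j=5): Q = (13.7/10)·21 + (24.8/10)·29 = 101 L/s.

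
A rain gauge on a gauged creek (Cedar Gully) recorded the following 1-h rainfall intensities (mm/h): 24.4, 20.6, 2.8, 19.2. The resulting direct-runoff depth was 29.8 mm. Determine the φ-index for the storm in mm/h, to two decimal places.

φ ≈ 11.47 mm/h

Only the 3 blocks with intensity above φ contribute runoff: 24.4, 20.6, 19.2 mm/h.
Σ(I−φ)·Δt = d  ⇒  (24.4+20.6+19.2 − 3φ)·1 = 29.8
φ = (64.20 − 29.8/1) / 3 = 11.47 mm/h.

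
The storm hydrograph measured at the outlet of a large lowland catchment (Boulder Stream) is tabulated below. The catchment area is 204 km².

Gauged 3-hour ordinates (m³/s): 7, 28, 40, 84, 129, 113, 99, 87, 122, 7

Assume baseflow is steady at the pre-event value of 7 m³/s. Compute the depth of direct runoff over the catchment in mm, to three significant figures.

Direct runoff: 0.0, 21.0, 33.0, 77.0, 122.0, 106.0, 92.0, 80.0, 115.0, 0.0 m³/s; ΣQ_DR = 646.0 m³/s.
V = ΣQ_DR · Δt = 646.0 × 10800 s = 6.977 × 10^6 m³.
Over A = 204 km², depth = V / A = 34.2 mm.

d ≈ 34.2 mm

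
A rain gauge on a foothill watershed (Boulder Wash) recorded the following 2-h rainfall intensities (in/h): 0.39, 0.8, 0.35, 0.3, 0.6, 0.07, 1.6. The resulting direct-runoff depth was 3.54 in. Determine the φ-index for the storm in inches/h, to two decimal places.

Only the 3 blocks with intensity above φ contribute runoff: 0.8, 0.6, 1.6 in/h.
Σ(I−φ)·Δt = d  ⇒  (0.8+0.6+1.6 − 3φ)·2 = 3.54
φ = (3.000 − 3.54/2) / 3 = 0.41 in/h.

φ ≈ 0.41 in/h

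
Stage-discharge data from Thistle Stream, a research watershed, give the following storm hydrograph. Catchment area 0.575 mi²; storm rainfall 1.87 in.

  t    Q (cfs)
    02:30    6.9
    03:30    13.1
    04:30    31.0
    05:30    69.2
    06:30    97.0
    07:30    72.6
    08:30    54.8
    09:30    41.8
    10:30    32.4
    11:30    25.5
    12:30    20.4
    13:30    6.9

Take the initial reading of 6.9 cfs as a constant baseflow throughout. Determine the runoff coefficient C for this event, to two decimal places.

ΣQ_DR = 388.8 cfs; V = ΣQ_DR·Δt = 1.400 × 10^6 ft³.
Runoff depth d = V / A = 1.048 in.
C = d / P = 1.048 / 1.87 = 0.56.

C ≈ 0.56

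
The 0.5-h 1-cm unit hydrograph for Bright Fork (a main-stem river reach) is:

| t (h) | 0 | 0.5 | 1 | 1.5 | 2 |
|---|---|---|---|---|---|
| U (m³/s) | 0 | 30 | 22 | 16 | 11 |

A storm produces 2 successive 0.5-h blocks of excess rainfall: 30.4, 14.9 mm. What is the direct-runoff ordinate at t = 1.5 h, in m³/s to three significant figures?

By discrete convolution, Q_j = Σ (P_i / 10 mm) · U_{j−i}.
At t = 1.5 h (j=3): Q = (30.4/10)·16 + (14.9/10)·22 = 81.4 m³/s.

Q ≈ 81.4 m³/s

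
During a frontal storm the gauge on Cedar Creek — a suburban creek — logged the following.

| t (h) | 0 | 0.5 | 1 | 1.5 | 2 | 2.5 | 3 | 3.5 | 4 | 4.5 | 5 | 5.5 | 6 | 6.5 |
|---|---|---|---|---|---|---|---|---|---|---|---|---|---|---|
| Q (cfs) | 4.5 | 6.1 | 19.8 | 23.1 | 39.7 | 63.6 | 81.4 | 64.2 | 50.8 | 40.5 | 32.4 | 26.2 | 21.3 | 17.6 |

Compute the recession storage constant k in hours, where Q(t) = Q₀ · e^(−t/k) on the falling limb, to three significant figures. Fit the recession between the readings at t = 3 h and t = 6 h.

k ≈ 2.24 h

On the falling limb, Q drops from 81.4 to 21.3 cfs between t = 3 h and t = 6 h (Δt = 3 h).
k = −Δt / ln(Q₂/Q₁) = −3 / ln(21.3/81.4) = 2.24 h.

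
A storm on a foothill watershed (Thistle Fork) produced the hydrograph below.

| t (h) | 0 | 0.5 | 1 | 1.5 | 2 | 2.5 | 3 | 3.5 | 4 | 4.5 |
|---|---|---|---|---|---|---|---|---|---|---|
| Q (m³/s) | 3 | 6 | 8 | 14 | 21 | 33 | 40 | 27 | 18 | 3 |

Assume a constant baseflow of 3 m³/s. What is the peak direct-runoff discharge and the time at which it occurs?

Subtracting baseflow gives direct-runoff ordinates: 0.0, 3.0, 5.0, 11.0, 18.0, 30.0, 37.0, 24.0, 15.0, 0.0 m³/s.
The maximum is 37.0 m³/s, occurring at the reading for t = 3 h.

Q_p = 37.0 m³/s at t = 3 h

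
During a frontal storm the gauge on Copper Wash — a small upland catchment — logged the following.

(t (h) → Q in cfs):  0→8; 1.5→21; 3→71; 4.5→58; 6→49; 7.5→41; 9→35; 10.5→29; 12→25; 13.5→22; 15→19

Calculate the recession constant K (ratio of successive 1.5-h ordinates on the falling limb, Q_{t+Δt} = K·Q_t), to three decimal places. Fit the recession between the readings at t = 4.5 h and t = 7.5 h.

Using the recession-limb readings at t = 4.5 h and t = 7.5 h: Q falls from 58 to 41 cfs over 2 intervals.
K = (Q₂/Q₁)^(1/2) = (41/58)^(1/2) = 0.841.

K ≈ 0.841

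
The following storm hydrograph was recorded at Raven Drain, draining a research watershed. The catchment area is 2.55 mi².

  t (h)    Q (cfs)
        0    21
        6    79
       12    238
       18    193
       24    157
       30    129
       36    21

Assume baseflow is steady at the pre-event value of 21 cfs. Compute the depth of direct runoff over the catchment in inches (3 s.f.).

d ≈ 2.52 in

Direct runoff: 0.0, 58.0, 217.0, 172.0, 136.0, 108.0, 0.0 cfs; ΣQ_DR = 691.0 cfs.
V = ΣQ_DR · Δt = 691.0 × 21600 s = 1.493 × 10^7 ft³.
Over A = 2.55 mi², depth = V / A = 2.52 in.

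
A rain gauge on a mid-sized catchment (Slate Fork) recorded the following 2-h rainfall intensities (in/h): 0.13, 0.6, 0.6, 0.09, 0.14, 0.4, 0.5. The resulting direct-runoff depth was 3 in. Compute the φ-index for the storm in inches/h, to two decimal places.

Only the 4 blocks with intensity above φ contribute runoff: 0.6, 0.6, 0.4, 0.5 in/h.
Σ(I−φ)·Δt = d  ⇒  (0.6+0.6+0.4+0.5 − 4φ)·2 = 3
φ = (2.100 − 3/2) / 4 = 0.15 in/h.

φ ≈ 0.15 in/h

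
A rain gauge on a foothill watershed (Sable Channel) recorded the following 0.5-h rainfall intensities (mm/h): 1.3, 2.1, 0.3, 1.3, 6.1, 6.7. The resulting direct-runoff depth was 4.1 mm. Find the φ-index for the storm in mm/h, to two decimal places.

φ ≈ 2.30 mm/h

Only the 2 blocks with intensity above φ contribute runoff: 6.1, 6.7 mm/h.
Σ(I−φ)·Δt = d  ⇒  (6.1+6.7 − 2φ)·0.5 = 4.1
φ = (12.80 − 4.1/0.5) / 2 = 2.30 mm/h.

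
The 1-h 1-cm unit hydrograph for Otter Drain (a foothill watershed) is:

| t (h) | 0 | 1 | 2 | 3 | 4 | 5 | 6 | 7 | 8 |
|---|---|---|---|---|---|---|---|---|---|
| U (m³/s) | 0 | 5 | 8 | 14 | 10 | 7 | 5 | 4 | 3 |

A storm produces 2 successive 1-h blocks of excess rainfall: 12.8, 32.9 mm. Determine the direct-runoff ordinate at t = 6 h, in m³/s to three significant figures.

Q ≈ 29.4 m³/s

By discrete convolution, Q_j = Σ (P_i / 10 mm) · U_{j−i}.
At t = 6 h (j=6): Q = (12.8/10)·5 + (32.9/10)·7 = 29.4 m³/s.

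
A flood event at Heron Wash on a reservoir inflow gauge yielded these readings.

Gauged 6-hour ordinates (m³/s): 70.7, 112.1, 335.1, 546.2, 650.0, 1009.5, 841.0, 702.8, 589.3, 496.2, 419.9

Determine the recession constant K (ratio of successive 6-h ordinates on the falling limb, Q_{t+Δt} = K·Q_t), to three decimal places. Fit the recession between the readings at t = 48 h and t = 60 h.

Using the recession-limb readings at t = 48 h and t = 60 h: Q falls from 589.3 to 419.9 m³/s over 2 intervals.
K = (Q₂/Q₁)^(1/2) = (419.9/589.3)^(1/2) = 0.844.

K ≈ 0.844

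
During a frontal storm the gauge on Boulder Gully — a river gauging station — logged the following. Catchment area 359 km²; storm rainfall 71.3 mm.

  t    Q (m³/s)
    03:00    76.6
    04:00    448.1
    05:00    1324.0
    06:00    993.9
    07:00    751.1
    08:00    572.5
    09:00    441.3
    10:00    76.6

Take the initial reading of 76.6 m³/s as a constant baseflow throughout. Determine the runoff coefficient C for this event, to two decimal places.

C ≈ 0.57

ΣQ_DR = 4071 m³/s; V = ΣQ_DR·Δt = 1.466 × 10^7 m³.
Runoff depth d = V / A = 40.83 mm.
C = d / P = 40.83 / 71.3 = 0.57.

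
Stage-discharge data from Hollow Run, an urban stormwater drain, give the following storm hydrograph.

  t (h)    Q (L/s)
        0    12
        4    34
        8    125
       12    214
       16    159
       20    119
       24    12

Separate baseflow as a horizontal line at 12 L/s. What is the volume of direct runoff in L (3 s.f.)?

Direct-runoff ordinates (Q − Q_b): 0.0, 22.0, 113.0, 202.0, 147.0, 107.0, 0.0 L/s.
ΣQ_DR = 591.0 L/s.
With Δt = 4 h = 14400 s, V = ΣQ_DR · Δt = 591.0 × 14400 = 8.51 × 10^6 L.

V ≈ 8.51 × 10^6 L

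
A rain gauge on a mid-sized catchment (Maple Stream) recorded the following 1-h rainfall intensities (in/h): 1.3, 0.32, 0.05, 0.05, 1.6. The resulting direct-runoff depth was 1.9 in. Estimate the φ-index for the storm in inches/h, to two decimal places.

φ ≈ 0.50 in/h

Only the 2 blocks with intensity above φ contribute runoff: 1.3, 1.6 in/h.
Σ(I−φ)·Δt = d  ⇒  (1.3+1.6 − 2φ)·1 = 1.9
φ = (2.900 − 1.9/1) / 2 = 0.50 in/h.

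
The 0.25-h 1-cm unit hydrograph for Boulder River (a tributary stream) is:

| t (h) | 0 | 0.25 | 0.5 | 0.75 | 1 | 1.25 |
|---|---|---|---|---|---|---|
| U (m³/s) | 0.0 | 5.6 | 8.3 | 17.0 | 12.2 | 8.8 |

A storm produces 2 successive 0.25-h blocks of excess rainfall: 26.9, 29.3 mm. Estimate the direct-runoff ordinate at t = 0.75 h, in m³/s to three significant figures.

By discrete convolution, Q_j = Σ (P_i / 10 mm) · U_{j−i}.
At t = 0.75 h (j=3): Q = (26.9/10)·17.0 + (29.3/10)·8.3 = 70.0 m³/s.

Q ≈ 70.0 m³/s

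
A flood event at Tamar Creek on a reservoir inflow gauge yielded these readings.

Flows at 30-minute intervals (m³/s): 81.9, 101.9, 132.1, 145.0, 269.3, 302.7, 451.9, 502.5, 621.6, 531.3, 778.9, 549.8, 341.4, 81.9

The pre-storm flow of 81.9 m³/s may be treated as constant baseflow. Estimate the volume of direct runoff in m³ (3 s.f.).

Direct-runoff ordinates (Q − Q_b): 0.0, 20.0, 50.2, 63.1, 187.4, 220.8, 370.0, 420.6, 539.7, 449.4, 697.0, 467.9, 259.5, 0.0 m³/s.
ΣQ_DR = 3746 m³/s.
With Δt = 0.5 h = 1800 s, V = ΣQ_DR · Δt = 3746 × 1800 = 6.74 × 10^6 m³.

V ≈ 6.74 × 10^6 m³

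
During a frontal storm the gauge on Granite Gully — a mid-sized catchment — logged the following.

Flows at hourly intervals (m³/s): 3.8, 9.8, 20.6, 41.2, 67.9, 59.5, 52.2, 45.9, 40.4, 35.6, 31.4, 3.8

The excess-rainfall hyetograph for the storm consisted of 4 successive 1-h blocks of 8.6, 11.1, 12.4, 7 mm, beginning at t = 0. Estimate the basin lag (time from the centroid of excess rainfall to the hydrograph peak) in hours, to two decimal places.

t_L ≈ 2.04 h

Centroid of excess rainfall: t_c = Σ P_i·t̄_i / ΣP_i = 1.9552 h (block centres at 0.5, 1.5, 2.5, 3.5 h).
Hydrograph peak occurs at t = 4 h, so basin lag t_L = 4 − 1.9552 = 2.04 h.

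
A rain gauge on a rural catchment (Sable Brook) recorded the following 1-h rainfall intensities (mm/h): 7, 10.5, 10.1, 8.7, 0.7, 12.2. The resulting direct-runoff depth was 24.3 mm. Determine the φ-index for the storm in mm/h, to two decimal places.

φ ≈ 4.84 mm/h

Only the 5 blocks with intensity above φ contribute runoff: 7, 10.5, 10.1, 8.7, 12.2 mm/h.
Σ(I−φ)·Δt = d  ⇒  (7+10.5+10.1+8.7+12.2 − 5φ)·1 = 24.3
φ = (48.50 − 24.3/1) / 5 = 4.84 mm/h.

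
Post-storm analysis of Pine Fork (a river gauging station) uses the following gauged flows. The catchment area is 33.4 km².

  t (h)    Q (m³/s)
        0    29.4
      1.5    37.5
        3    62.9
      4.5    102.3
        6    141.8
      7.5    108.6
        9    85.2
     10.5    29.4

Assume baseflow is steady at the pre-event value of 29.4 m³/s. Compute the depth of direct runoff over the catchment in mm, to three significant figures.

Direct runoff: 0.0, 8.1, 33.5, 72.9, 112.4, 79.2, 55.8, 0.0 m³/s; ΣQ_DR = 361.9 m³/s.
V = ΣQ_DR · Δt = 361.9 × 5400 s = 1.954 × 10^6 m³.
Over A = 33.4 km², depth = V / A = 58.5 mm.

d ≈ 58.5 mm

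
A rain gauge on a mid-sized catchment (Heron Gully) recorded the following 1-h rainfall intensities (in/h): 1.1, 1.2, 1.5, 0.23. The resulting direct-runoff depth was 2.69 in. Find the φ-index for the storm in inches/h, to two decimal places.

Only the 3 blocks with intensity above φ contribute runoff: 1.1, 1.2, 1.5 in/h.
Σ(I−φ)·Δt = d  ⇒  (1.1+1.2+1.5 − 3φ)·1 = 2.69
φ = (3.800 − 2.69/1) / 3 = 0.37 in/h.

φ ≈ 0.37 in/h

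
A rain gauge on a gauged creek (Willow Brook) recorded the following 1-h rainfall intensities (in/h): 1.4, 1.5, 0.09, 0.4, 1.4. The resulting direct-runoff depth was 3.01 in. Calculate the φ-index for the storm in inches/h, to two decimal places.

φ ≈ 0.43 in/h

Only the 3 blocks with intensity above φ contribute runoff: 1.4, 1.5, 1.4 in/h.
Σ(I−φ)·Δt = d  ⇒  (1.4+1.5+1.4 − 3φ)·1 = 3.01
φ = (4.300 − 3.01/1) / 3 = 0.43 in/h.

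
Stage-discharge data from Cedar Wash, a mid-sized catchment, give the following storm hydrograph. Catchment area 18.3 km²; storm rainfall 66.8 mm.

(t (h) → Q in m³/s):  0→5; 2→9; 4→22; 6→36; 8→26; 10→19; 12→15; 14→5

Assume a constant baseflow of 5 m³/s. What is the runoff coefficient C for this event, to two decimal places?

ΣQ_DR = 97.00 m³/s; V = ΣQ_DR·Δt = 6.984 × 10^5 m³.
Runoff depth d = V / A = 38.16 mm.
C = d / P = 38.16 / 66.8 = 0.57.

C ≈ 0.57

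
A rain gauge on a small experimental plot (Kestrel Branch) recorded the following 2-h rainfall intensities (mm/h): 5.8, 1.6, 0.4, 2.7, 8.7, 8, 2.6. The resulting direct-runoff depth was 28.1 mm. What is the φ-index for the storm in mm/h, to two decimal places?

φ ≈ 2.82 mm/h

Only the 3 blocks with intensity above φ contribute runoff: 5.8, 8.7, 8 mm/h.
Σ(I−φ)·Δt = d  ⇒  (5.8+8.7+8 − 3φ)·2 = 28.1
φ = (22.50 − 28.1/2) / 3 = 2.82 mm/h.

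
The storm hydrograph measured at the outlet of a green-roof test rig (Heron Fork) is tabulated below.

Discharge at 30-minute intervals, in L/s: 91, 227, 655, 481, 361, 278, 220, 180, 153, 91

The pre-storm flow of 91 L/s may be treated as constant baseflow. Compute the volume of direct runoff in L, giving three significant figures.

V ≈ 3.29 × 10^6 L

Direct-runoff ordinates (Q − Q_b): 0.0, 136.0, 564.0, 390.0, 270.0, 187.0, 129.0, 89.0, 62.0, 0.0 L/s.
ΣQ_DR = 1827 L/s.
With Δt = 0.5 h = 1800 s, V = ΣQ_DR · Δt = 1827 × 1800 = 3.29 × 10^6 L.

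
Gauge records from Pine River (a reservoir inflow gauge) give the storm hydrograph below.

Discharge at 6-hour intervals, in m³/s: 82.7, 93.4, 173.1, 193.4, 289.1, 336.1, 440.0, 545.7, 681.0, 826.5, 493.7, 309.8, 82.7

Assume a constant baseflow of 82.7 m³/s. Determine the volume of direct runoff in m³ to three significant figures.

V ≈ 7.50 × 10^7 m³

Direct-runoff ordinates (Q − Q_b): 0.0, 10.7, 90.4, 110.7, 206.4, 253.4, 357.3, 463.0, 598.3, 743.8, 411.0, 227.1, 0.0 m³/s.
ΣQ_DR = 3472 m³/s.
With Δt = 6 h = 21600 s, V = ΣQ_DR · Δt = 3472 × 21600 = 7.50 × 10^7 m³.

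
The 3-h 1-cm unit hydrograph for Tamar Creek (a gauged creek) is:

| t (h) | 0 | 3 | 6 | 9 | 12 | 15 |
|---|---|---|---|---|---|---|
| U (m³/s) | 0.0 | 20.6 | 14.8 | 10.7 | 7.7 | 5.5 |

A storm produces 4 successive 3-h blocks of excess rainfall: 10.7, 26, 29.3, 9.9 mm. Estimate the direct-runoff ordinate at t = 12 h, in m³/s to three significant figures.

Q ≈ 99.8 m³/s

By discrete convolution, Q_j = Σ (P_i / 10 mm) · U_{j−i}.
At t = 12 h (j=4): Q = (10.7/10)·7.7 + (26/10)·10.7 + (29.3/10)·14.8 + (9.9/10)·20.6 = 99.8 m³/s.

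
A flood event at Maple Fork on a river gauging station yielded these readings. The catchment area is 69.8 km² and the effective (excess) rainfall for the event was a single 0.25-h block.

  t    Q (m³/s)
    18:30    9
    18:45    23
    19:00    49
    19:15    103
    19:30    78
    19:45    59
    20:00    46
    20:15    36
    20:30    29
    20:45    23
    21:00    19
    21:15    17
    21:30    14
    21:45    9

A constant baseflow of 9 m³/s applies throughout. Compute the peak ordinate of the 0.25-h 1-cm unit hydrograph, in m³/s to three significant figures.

U_p ≈ 188 m³/s

Direct runoff: 0.0, 14.0, 40.0, 94.0, 69.0, 50.0, 37.0, 27.0, 20.0, 14.0, 10.0, 8.0, 5.0, 0.0 m³/s; ΣQ_DR = 388.0 m³/s, peak = 94.0 m³/s.
Runoff depth d = ΣQ_DR·Δt / A = 388.0 × 900 / (69.8 km²) = 5.003 mm.
The 1-cm UH is the DRH scaled by (10 mm)/d, so U_p = 94.0 × 10/5.003 = 188 m³/s.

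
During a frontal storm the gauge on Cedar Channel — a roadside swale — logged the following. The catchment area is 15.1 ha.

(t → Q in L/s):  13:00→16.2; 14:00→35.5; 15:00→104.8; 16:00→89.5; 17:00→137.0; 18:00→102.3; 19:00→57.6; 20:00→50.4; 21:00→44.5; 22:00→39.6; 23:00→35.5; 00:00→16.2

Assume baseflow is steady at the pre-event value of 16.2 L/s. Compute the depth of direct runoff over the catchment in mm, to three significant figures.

d ≈ 12.7 mm

Direct runoff: 0.0, 19.3, 88.6, 73.3, 120.8, 86.1, 41.4, 34.2, 28.3, 23.4, 19.3, 0.0 L/s; ΣQ_DR = 534.7 L/s.
V = ΣQ_DR · Δt = 534.7 × 3600 s = 1.925 × 10^6 L.
Over A = 15.1 ha, depth = V / A = 12.7 mm.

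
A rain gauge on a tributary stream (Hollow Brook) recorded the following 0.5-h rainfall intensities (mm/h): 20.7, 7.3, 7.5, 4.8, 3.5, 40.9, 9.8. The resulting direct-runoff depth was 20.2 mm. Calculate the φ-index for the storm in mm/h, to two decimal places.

Only the 2 blocks with intensity above φ contribute runoff: 20.7, 40.9 mm/h.
Σ(I−φ)·Δt = d  ⇒  (20.7+40.9 − 2φ)·0.5 = 20.2
φ = (61.60 − 20.2/0.5) / 2 = 10.60 mm/h.

φ ≈ 10.60 mm/h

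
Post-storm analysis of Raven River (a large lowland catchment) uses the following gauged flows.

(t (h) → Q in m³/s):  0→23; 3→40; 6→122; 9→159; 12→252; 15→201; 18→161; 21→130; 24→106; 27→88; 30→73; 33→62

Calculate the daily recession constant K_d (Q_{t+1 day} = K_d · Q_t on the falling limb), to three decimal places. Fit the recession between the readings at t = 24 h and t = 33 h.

Between t = 24 h and t = 33 h the flow falls from 106 to 62 m³/s over 3×3 h = 9 h.
Per-interval ratio K = (62/106)^(1/3) = 0.8363; K_d = K^(24/3) = 0.239.

K_d ≈ 0.239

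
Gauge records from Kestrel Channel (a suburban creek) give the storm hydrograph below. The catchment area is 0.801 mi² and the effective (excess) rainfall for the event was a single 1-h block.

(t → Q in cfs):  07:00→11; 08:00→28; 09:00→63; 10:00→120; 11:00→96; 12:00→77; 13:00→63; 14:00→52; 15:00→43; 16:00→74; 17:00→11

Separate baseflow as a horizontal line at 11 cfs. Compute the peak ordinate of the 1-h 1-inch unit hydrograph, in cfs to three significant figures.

U_p ≈ 109 cfs

Direct runoff: 0.0, 17.0, 52.0, 109.0, 85.0, 66.0, 52.0, 41.0, 32.0, 63.0, 0.0 cfs; ΣQ_DR = 517.0 cfs, peak = 109.0 cfs.
Runoff depth d = ΣQ_DR·Δt / A = 517.0 × 3600 / (0.801 mi²) = 1.000 in.
The 1-inch UH is the DRH scaled by (1 in)/d, so U_p = 109.0 × 1/1.000 = 109 cfs.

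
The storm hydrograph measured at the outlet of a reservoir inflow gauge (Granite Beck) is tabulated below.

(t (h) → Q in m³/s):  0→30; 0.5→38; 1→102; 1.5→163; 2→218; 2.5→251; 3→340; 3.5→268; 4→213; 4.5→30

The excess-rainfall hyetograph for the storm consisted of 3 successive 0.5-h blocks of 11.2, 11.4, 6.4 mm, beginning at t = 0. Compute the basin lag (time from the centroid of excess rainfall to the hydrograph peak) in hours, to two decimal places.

Centroid of excess rainfall: t_c = Σ P_i·t̄_i / ΣP_i = 0.6672 h (block centres at 0.25, 0.75, 1.25 h).
Hydrograph peak occurs at t = 3 h, so basin lag t_L = 3 − 0.6672 = 2.33 h.

t_L ≈ 2.33 h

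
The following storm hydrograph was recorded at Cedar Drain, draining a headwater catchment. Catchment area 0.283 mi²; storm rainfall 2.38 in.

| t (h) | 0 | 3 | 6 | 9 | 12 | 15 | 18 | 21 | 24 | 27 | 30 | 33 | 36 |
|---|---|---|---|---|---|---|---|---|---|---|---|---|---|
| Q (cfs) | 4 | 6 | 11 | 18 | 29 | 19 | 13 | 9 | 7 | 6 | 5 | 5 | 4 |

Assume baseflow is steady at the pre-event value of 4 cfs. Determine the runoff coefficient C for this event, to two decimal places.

ΣQ_DR = 84.00 cfs; V = ΣQ_DR·Δt = 9.072 × 10^5 ft³.
Runoff depth d = V / A = 1.380 in.
C = d / P = 1.380 / 2.38 = 0.58.

C ≈ 0.58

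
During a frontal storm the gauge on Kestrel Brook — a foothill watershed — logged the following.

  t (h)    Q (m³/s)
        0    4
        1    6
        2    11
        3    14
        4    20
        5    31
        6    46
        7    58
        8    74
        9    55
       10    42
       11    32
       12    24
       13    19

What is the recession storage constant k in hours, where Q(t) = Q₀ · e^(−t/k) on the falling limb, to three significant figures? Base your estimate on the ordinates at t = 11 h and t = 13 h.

k ≈ 3.84 h

On the falling limb, Q drops from 32 to 19 m³/s between t = 11 h and t = 13 h (Δt = 2 h).
k = −Δt / ln(Q₂/Q₁) = −2 / ln(19/32) = 3.84 h.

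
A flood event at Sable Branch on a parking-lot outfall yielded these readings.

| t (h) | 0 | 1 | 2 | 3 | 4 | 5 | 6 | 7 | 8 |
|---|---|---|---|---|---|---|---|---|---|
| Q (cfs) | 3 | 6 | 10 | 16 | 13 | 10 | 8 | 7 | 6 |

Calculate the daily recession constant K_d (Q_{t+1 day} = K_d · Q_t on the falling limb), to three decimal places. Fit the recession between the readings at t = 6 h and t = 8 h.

K_d ≈ 0.032

Between t = 6 h and t = 8 h the flow falls from 8 to 6 cfs over 2×1 h = 2 h.
Per-interval ratio K = (6/8)^(1/2) = 0.8660; K_d = K^(24/1) = 0.032.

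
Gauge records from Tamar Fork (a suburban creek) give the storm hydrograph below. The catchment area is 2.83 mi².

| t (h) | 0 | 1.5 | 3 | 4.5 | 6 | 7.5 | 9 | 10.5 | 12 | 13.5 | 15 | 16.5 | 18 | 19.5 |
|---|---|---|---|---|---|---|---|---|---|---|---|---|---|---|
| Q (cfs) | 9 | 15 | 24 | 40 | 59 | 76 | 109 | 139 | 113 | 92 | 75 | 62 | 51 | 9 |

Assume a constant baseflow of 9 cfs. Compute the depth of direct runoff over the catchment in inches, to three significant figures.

Direct runoff: 0.0, 6.0, 15.0, 31.0, 50.0, 67.0, 100.0, 130.0, 104.0, 83.0, 66.0, 53.0, 42.0, 0.0 cfs; ΣQ_DR = 747.0 cfs.
V = ΣQ_DR · Δt = 747.0 × 5400 s = 4.034 × 10^6 ft³.
Over A = 2.83 mi², depth = V / A = 0.614 in.

d ≈ 0.614 in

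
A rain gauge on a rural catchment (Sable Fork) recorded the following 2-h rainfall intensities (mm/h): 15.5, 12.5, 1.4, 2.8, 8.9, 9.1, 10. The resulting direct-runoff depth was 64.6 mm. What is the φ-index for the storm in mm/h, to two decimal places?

φ ≈ 4.74 mm/h

Only the 5 blocks with intensity above φ contribute runoff: 15.5, 12.5, 8.9, 9.1, 10 mm/h.
Σ(I−φ)·Δt = d  ⇒  (15.5+12.5+8.9+9.1+10 − 5φ)·2 = 64.6
φ = (56.00 − 64.6/2) / 5 = 4.74 mm/h.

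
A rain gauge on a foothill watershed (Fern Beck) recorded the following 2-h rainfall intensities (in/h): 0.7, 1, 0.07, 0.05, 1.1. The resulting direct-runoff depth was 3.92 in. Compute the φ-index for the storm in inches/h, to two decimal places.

Only the 3 blocks with intensity above φ contribute runoff: 0.7, 1, 1.1 in/h.
Σ(I−φ)·Δt = d  ⇒  (0.7+1+1.1 − 3φ)·2 = 3.92
φ = (2.800 − 3.92/2) / 3 = 0.28 in/h.

φ ≈ 0.28 in/h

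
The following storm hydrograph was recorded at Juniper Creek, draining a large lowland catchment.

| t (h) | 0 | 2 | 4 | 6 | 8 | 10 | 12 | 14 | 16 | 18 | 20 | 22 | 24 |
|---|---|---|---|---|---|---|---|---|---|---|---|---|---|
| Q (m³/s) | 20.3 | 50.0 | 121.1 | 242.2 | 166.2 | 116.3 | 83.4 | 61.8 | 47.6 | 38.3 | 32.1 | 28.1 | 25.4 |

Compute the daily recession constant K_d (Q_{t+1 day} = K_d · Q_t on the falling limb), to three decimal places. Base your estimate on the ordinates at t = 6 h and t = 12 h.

Between t = 6 h and t = 12 h the flow falls from 242.2 to 83.4 m³/s over 3×2 h = 6 h.
Per-interval ratio K = (83.4/242.2)^(1/3) = 0.7009; K_d = K^(24/2) = 0.014.

K_d ≈ 0.014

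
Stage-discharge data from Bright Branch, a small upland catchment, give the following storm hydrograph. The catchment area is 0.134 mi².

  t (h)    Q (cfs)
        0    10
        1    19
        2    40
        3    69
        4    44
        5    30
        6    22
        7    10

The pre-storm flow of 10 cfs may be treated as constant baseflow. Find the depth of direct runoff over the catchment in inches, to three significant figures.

Direct runoff: 0.0, 9.0, 30.0, 59.0, 34.0, 20.0, 12.0, 0.0 cfs; ΣQ_DR = 164.0 cfs.
V = ΣQ_DR · Δt = 164.0 × 3600 s = 5.904 × 10^5 ft³.
Over A = 0.134 mi², depth = V / A = 1.90 in.

d ≈ 1.90 in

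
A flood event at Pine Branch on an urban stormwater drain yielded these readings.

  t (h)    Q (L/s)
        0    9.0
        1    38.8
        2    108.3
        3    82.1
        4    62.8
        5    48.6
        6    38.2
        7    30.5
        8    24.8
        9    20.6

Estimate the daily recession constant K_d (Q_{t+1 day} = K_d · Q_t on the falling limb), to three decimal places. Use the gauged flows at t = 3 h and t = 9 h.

Between t = 3 h and t = 9 h the flow falls from 82.1 to 20.6 L/s over 6×1 h = 6 h.
Per-interval ratio K = (20.6/82.1)^(1/6) = 0.7942; K_d = K^(24/1) = 0.004.

K_d ≈ 0.004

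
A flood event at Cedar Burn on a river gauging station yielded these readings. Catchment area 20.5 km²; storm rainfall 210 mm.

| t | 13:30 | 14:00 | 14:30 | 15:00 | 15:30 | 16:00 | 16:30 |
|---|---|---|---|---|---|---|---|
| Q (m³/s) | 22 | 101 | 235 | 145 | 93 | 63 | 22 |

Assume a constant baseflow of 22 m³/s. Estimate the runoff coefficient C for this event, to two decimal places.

ΣQ_DR = 527.0 m³/s; V = ΣQ_DR·Δt = 9.486 × 10^5 m³.
Runoff depth d = V / A = 46.27 mm.
C = d / P = 46.27 / 210 = 0.22.

C ≈ 0.22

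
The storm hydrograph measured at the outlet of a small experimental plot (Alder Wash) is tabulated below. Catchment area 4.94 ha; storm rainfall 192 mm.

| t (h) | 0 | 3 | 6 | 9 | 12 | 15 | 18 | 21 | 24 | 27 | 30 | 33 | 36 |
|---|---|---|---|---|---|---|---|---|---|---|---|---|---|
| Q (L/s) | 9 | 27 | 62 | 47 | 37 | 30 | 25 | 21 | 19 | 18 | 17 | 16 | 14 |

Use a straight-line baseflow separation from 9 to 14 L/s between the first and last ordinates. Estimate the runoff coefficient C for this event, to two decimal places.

ΣQ_DR = 192.5 L/s; V = ΣQ_DR·Δt = 2.079 × 10^6 L.
Runoff depth d = V / A = 42.09 mm.
C = d / P = 42.09 / 192 = 0.22.

C ≈ 0.22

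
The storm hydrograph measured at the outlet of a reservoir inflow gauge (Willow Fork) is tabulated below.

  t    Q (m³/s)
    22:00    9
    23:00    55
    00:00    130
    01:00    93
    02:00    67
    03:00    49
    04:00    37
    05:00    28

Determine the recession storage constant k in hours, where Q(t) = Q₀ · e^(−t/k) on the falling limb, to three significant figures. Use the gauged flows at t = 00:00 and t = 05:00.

On the falling limb, Q drops from 130 to 28 m³/s between t = 00:00 and t = 05:00 (Δt = 5 h).
k = −Δt / ln(Q₂/Q₁) = −5 / ln(28/130) = 3.26 h.

k ≈ 3.26 h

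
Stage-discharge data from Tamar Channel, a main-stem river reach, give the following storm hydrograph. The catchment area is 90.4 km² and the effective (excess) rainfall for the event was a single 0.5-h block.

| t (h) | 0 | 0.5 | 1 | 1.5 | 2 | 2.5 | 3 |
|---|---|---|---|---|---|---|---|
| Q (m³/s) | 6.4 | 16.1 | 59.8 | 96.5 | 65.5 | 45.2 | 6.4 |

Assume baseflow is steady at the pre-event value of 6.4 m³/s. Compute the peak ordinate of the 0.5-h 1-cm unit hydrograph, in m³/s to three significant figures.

Direct runoff: 0.0, 9.7, 53.4, 90.1, 59.1, 38.8, 0.0 m³/s; ΣQ_DR = 251.1 m³/s, peak = 90.1 m³/s.
Runoff depth d = ΣQ_DR·Δt / A = 251.1 × 1800 / (90.4 km²) = 5.000 mm.
The 1-cm UH is the DRH scaled by (10 mm)/d, so U_p = 90.1 × 10/5.000 = 180 m³/s.

U_p ≈ 180 m³/s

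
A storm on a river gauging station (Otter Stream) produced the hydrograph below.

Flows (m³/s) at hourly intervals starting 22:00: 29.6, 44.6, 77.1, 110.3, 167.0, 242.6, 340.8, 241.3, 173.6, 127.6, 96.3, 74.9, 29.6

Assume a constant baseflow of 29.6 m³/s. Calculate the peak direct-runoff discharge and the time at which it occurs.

Q_p = 311.2 m³/s at t = 04:00

Subtracting baseflow gives direct-runoff ordinates: 0.0, 15.0, 47.5, 80.7, 137.4, 213.0, 311.2, 211.7, 144.0, 98.0, 66.7, 45.3, 0.0 m³/s.
The maximum is 311.2 m³/s, occurring at the reading for t = 04:00.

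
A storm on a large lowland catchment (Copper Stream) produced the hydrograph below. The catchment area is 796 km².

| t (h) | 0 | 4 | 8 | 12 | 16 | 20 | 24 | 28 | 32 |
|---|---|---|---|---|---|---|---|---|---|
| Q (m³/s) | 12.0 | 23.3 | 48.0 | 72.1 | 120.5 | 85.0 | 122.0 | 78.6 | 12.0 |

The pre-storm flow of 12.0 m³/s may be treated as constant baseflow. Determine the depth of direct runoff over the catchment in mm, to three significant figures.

d ≈ 8.42 mm

Direct runoff: 0.0, 11.3, 36.0, 60.1, 108.5, 73.0, 110.0, 66.6, 0.0 m³/s; ΣQ_DR = 465.5 m³/s.
V = ΣQ_DR · Δt = 465.5 × 14400 s = 6.703 × 10^6 m³.
Over A = 796 km², depth = V / A = 8.42 mm.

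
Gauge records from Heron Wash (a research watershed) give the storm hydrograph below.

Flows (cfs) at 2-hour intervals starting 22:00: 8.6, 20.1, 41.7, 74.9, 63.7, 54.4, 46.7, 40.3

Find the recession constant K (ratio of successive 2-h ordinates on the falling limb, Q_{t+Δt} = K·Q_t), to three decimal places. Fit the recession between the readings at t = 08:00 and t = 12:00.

K ≈ 0.861

Using the recession-limb readings at t = 08:00 and t = 12:00: Q falls from 54.4 to 40.3 cfs over 2 intervals.
K = (Q₂/Q₁)^(1/2) = (40.3/54.4)^(1/2) = 0.861.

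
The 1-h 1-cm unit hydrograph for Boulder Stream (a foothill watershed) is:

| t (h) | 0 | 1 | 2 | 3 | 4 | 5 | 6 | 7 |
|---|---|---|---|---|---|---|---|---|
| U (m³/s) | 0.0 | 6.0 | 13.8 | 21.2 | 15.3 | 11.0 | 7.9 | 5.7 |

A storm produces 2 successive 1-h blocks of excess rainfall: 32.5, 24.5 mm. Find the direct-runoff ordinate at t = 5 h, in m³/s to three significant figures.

Q ≈ 73.2 m³/s

By discrete convolution, Q_j = Σ (P_i / 10 mm) · U_{j−i}.
At t = 5 h (j=5): Q = (32.5/10)·11.0 + (24.5/10)·15.3 = 73.2 m³/s.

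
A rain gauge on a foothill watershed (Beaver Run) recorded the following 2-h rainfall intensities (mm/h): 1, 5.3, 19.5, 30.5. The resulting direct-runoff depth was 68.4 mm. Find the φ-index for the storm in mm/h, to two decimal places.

φ ≈ 7.90 mm/h

Only the 2 blocks with intensity above φ contribute runoff: 19.5, 30.5 mm/h.
Σ(I−φ)·Δt = d  ⇒  (19.5+30.5 − 2φ)·2 = 68.4
φ = (50.00 − 68.4/2) / 2 = 7.90 mm/h.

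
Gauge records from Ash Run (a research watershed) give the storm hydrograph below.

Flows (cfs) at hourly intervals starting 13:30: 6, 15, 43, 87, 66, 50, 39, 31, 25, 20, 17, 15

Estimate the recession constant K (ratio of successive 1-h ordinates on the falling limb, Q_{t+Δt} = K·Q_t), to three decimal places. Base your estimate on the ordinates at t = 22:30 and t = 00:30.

K ≈ 0.866

Using the recession-limb readings at t = 22:30 and t = 00:30: Q falls from 20 to 15 cfs over 2 intervals.
K = (Q₂/Q₁)^(1/2) = (15/20)^(1/2) = 0.866.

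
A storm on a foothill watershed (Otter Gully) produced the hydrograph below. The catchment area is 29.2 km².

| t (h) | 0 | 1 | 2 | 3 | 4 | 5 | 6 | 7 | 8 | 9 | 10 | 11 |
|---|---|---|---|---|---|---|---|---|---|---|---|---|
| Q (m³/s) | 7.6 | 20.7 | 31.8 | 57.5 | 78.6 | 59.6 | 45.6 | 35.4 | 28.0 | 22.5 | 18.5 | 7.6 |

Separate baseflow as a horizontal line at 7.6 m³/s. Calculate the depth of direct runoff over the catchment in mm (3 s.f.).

Direct runoff: 0.0, 13.1, 24.2, 49.9, 71.0, 52.0, 38.0, 27.8, 20.4, 14.9, 10.9, 0.0 m³/s; ΣQ_DR = 322.2 m³/s.
V = ΣQ_DR · Δt = 322.2 × 3600 s = 1.160 × 10^6 m³.
Over A = 29.2 km², depth = V / A = 39.7 mm.

d ≈ 39.7 mm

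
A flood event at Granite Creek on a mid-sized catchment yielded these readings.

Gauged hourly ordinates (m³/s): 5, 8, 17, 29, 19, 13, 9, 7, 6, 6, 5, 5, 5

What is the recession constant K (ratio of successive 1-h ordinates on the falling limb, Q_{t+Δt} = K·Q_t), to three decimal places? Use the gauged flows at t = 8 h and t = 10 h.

K ≈ 0.913

Using the recession-limb readings at t = 8 h and t = 10 h: Q falls from 6 to 5 m³/s over 2 intervals.
K = (Q₂/Q₁)^(1/2) = (5/6)^(1/2) = 0.913.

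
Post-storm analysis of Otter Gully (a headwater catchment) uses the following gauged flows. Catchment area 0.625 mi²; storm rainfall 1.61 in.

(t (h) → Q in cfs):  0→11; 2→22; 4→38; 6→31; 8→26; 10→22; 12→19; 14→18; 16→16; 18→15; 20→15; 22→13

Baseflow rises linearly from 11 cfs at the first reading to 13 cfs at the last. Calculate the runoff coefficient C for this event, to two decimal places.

ΣQ_DR = 102.0 cfs; V = ΣQ_DR·Δt = 7.344 × 10^5 ft³.
Runoff depth d = V / A = 0.5058 in.
C = d / P = 0.5058 / 1.61 = 0.31.

C ≈ 0.31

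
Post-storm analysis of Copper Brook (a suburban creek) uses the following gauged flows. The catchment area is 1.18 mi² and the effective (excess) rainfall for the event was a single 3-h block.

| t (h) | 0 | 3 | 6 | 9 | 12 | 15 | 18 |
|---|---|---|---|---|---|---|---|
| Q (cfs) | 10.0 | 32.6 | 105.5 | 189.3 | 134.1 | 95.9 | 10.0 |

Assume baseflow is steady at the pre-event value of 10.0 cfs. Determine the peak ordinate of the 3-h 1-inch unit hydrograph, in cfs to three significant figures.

Direct runoff: 0.0, 22.6, 95.5, 179.3, 124.1, 85.9, 0.0 cfs; ΣQ_DR = 507.4 cfs, peak = 179.3 cfs.
Runoff depth d = ΣQ_DR·Δt / A = 507.4 × 10800 / (1.18 mi²) = 1.999 in.
The 1-inch UH is the DRH scaled by (1 in)/d, so U_p = 179.3 × 1/1.999 = 89.7 cfs.

U_p ≈ 89.7 cfs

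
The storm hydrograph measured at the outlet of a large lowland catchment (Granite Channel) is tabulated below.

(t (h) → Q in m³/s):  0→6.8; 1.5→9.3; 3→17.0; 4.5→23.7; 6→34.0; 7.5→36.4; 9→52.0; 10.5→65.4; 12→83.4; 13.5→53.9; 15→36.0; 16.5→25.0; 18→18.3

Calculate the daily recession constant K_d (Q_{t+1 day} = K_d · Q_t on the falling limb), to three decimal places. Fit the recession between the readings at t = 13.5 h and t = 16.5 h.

K_d ≈ 0.002

Between t = 13.5 h and t = 16.5 h the flow falls from 53.9 to 25.0 m³/s over 2×1.5 h = 3 h.
Per-interval ratio K = (25.0/53.9)^(1/2) = 0.6810; K_d = K^(24/1.5) = 0.002.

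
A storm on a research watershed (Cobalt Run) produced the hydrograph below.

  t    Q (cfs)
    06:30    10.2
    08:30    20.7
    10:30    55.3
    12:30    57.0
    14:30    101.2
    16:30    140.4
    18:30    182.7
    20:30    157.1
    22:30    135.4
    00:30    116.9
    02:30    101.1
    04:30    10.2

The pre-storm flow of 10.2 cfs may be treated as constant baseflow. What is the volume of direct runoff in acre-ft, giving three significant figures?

Direct-runoff ordinates (Q − Q_b): 0.0, 10.5, 45.1, 46.8, 91.0, 130.2, 172.5, 146.9, 125.2, 106.7, 90.9, 0.0 cfs.
ΣQ_DR = 965.8 cfs.
With Δt = 2 h = 7200 s, V = ΣQ_DR · Δt = 965.8 × 7200 = 6.95 × 10^6 ft³ = 160 acre-ft.

V ≈ 160 acre-ft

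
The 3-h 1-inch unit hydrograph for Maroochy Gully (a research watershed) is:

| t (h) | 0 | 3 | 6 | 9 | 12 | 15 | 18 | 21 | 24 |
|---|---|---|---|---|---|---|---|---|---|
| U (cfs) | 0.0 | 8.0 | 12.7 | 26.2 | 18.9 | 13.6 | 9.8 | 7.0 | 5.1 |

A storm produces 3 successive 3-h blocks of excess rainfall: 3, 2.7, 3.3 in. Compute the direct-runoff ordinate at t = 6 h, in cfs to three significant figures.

Q ≈ 59.7 cfs

By discrete convolution, Q_j = Σ (P_i / 1 in) · U_{j−i}.
At t = 6 h (j=2): Q = (3/1)·12.7 + (2.7/1)·8.0 + (3.3/1)·0.0 = 59.7 cfs.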